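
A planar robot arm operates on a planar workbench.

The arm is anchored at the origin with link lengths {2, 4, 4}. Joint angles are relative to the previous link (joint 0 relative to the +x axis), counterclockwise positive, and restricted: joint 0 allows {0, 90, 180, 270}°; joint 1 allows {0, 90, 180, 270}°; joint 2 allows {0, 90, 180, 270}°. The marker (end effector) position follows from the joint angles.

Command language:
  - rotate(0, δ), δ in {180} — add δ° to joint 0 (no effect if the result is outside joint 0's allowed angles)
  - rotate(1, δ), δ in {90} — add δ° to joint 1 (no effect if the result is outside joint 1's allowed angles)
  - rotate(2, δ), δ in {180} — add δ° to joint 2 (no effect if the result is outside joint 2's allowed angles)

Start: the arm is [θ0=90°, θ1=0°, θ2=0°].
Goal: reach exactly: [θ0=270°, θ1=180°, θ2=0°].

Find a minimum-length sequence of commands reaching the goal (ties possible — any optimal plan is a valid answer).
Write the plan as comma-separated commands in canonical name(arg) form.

start: [θ0=90°, θ1=0°, θ2=0°]
step 1 (rotate(1, 90)): [θ0=90°, θ1=90°, θ2=0°]
step 2 (rotate(1, 90)): [θ0=90°, θ1=180°, θ2=0°]
step 3 (rotate(0, 180)): [θ0=270°, θ1=180°, θ2=0°]
minimal: 3 command(s), checked below 3.

rotate(1, 90), rotate(1, 90), rotate(0, 180)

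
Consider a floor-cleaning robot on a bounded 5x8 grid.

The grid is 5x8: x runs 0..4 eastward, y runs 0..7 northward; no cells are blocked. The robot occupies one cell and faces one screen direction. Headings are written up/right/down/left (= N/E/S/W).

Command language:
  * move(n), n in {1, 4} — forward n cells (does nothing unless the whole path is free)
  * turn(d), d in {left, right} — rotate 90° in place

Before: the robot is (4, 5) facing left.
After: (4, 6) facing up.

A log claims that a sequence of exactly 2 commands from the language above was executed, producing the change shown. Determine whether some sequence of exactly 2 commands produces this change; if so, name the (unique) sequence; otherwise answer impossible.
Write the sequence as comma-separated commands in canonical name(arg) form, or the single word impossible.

key: position moved to (4,6) AND the heading swung to N — translation plus rotation needed
begin: (4, 5) facing left
t=1 turn(right) ⇒ (4, 5) facing up
t=2 move(1) ⇒ (4, 6) facing up
all 16 alternatives checked — unique.

turn(right), move(1)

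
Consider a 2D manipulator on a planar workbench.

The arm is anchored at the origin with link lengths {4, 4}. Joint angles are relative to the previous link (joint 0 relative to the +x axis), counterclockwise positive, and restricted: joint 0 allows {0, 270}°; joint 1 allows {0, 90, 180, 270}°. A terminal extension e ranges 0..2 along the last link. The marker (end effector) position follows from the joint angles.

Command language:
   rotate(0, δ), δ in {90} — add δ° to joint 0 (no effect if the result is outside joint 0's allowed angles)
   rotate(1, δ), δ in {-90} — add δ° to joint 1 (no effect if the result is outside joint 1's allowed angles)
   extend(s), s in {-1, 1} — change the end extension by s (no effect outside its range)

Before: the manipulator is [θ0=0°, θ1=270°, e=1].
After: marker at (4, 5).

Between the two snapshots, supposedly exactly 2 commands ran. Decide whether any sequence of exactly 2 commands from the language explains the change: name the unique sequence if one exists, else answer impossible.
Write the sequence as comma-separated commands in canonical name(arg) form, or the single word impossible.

rotate(1, -90), rotate(1, -90)

start: [θ0=0°, θ1=270°, e=1]
step 1 (rotate(1, -90)): [θ0=0°, θ1=180°, e=1]
step 2 (rotate(1, -90)): [θ0=0°, θ1=90°, e=1]
no rival 2-sequence matches.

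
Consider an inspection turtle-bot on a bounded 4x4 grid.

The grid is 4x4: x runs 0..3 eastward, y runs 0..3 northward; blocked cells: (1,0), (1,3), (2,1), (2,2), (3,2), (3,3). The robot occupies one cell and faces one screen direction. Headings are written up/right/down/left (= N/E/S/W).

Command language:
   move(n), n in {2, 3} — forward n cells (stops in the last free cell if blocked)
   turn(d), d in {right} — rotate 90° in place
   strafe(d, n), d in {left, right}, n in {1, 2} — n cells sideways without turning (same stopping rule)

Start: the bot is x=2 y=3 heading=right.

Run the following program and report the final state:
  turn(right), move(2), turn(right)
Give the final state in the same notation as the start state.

x=2 y=3 heading=left

begin: x=2 y=3 heading=right
step 1 (turn(right)): x=2 y=3 heading=down
step 2 (move(2)): x=2 y=3 heading=down
step 3 (turn(right)): x=2 y=3 heading=left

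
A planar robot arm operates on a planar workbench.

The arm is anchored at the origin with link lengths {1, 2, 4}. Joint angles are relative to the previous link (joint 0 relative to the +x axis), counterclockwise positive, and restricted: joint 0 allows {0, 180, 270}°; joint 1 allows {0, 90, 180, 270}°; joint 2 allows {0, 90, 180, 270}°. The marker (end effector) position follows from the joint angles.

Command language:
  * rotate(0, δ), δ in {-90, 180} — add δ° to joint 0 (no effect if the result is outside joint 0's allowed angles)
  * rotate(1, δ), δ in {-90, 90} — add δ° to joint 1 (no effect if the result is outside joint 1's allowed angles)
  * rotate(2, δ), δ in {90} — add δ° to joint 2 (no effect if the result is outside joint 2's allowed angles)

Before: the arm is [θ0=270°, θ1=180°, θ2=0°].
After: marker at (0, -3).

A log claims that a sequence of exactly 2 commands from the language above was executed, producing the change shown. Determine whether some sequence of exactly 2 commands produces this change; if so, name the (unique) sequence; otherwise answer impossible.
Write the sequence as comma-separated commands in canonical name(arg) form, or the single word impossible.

t0: [θ0=270°, θ1=180°, θ2=0°]
1. rotate(2, 90) → [θ0=270°, θ1=180°, θ2=90°]
2. rotate(2, 90) → [θ0=270°, θ1=180°, θ2=180°]
no rival 2-sequence matches.

rotate(2, 90), rotate(2, 90)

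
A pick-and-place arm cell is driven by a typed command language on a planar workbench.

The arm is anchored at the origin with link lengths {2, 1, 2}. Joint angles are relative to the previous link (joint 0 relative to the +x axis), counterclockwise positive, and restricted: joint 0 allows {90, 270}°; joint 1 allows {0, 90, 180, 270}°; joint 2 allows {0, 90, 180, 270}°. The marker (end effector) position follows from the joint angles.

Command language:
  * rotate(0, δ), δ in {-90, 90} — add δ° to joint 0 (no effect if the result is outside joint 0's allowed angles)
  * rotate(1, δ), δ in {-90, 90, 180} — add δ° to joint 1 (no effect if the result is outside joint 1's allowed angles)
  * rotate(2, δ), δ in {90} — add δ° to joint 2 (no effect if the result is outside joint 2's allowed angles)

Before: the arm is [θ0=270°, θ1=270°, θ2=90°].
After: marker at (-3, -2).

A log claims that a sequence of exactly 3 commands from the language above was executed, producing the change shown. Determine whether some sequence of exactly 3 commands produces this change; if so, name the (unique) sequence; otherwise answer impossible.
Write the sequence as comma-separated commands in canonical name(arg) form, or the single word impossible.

rotate(2, 90), rotate(2, 90), rotate(2, 90)

start: [θ0=270°, θ1=270°, θ2=90°]
t=1 rotate(2, 90) ⇒ [θ0=270°, θ1=270°, θ2=180°]
t=2 rotate(2, 90) ⇒ [θ0=270°, θ1=270°, θ2=270°]
t=3 rotate(2, 90) ⇒ [θ0=270°, θ1=270°, θ2=0°]
no other 3-command option fits: unique.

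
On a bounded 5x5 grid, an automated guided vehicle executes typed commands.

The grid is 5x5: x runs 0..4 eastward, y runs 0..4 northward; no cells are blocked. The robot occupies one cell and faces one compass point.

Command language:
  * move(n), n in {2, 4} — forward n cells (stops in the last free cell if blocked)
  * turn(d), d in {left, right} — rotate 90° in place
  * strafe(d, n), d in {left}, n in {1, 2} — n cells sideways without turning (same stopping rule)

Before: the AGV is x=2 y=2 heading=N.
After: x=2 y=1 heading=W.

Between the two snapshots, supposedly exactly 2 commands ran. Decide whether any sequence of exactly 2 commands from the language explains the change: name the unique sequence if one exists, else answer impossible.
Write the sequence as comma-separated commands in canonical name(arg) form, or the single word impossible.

turn(left), strafe(left, 1)

key: running strafe(left, 1) before turn(left) would end elsewhere — order is forced
begin: x=2 y=2 heading=N
t=1 turn(left) ⇒ x=2 y=2 heading=W
t=2 strafe(left, 1) ⇒ x=2 y=1 heading=W
all 36 alternatives checked — unique.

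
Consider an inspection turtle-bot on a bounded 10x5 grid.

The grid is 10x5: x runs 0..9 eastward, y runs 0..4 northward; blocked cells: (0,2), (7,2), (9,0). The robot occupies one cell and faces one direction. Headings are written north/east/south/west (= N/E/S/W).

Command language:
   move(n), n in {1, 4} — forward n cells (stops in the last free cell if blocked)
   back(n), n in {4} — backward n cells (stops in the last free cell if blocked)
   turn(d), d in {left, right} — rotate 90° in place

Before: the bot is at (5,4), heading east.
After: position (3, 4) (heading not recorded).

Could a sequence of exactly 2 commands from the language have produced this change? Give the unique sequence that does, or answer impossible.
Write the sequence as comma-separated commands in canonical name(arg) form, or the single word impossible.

impossible

all 25 sequences checked — none match.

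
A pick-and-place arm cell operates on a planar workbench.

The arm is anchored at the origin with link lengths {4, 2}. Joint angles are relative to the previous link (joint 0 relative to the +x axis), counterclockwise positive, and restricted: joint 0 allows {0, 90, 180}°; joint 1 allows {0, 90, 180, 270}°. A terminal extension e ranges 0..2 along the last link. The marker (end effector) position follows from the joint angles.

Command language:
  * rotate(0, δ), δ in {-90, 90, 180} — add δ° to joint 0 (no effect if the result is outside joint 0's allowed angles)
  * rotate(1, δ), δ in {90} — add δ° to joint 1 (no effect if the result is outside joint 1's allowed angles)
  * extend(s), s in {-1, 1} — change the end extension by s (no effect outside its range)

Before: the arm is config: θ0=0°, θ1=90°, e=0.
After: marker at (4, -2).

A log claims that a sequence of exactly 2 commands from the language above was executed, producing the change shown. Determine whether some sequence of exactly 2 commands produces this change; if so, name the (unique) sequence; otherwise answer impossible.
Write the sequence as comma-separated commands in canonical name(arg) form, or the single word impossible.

t0: config: θ0=0°, θ1=90°, e=0
[1] after rotate(1, 90): config: θ0=0°, θ1=180°, e=0
[2] after rotate(1, 90): config: θ0=0°, θ1=270°, e=0
no rival 2-sequence matches.

rotate(1, 90), rotate(1, 90)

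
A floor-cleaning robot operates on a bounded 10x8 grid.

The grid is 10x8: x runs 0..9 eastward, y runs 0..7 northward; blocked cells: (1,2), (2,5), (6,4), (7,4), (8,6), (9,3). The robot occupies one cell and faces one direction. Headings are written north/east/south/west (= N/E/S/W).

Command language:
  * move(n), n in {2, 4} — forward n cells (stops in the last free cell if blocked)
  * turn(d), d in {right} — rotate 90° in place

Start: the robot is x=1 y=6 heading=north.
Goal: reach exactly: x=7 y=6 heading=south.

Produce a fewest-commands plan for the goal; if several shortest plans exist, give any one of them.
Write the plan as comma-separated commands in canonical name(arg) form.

start: x=1 y=6 heading=north
[1] after turn(right): x=1 y=6 heading=east
[2] after move(2): x=3 y=6 heading=east
[3] after move(4): x=7 y=6 heading=east
[4] after turn(right): x=7 y=6 heading=south
minimal: 4 command(s), checked below 4.

turn(right), move(2), move(4), turn(right)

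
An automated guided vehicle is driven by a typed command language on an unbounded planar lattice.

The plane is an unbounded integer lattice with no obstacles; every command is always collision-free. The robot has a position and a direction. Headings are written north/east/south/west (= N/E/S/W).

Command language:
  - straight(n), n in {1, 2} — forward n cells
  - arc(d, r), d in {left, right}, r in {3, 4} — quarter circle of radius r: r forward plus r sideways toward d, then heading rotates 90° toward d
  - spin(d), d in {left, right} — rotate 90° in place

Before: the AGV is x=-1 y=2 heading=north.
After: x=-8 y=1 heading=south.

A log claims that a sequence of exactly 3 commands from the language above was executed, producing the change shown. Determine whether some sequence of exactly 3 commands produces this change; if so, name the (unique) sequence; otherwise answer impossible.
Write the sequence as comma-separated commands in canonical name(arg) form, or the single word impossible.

arc(left, 4), arc(left, 3), straight(2)

key: running straight(2) before arc(left, 4) would end elsewhere — order is forced
t0: x=-1 y=2 heading=north
1. arc(left, 4) → x=-5 y=6 heading=west
2. arc(left, 3) → x=-8 y=3 heading=south
3. straight(2) → x=-8 y=1 heading=south
all 512 alternatives checked — unique.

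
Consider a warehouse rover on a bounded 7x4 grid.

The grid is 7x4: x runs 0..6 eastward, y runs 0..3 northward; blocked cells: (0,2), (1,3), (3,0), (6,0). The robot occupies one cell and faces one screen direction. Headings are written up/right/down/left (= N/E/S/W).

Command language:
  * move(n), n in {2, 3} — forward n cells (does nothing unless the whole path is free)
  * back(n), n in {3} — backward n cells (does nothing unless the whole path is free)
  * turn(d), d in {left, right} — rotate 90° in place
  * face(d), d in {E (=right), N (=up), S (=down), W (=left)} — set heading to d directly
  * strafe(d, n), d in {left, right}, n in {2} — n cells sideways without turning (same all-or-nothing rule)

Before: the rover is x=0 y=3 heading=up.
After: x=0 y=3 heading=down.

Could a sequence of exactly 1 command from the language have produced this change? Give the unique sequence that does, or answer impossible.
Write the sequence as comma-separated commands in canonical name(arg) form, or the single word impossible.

face(S)

key: (0,3) unchanged — the single command moves nothing
begin: x=0 y=3 heading=up
[1] after face(S): x=0 y=3 heading=down
all 11 alternatives checked — unique.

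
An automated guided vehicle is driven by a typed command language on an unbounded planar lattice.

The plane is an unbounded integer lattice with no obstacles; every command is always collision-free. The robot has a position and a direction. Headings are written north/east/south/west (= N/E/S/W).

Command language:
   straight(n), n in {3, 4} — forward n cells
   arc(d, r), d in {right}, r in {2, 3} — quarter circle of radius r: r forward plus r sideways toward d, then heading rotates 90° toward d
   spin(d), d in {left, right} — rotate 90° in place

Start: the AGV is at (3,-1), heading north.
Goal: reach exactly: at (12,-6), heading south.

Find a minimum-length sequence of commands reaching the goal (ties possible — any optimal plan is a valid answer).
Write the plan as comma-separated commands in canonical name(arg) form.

start: at (3,-1), heading north
t=1 arc(right, 2) ⇒ at (5,1), heading east
t=2 straight(4) ⇒ at (9,1), heading east
t=3 arc(right, 3) ⇒ at (12,-2), heading south
t=4 straight(4) ⇒ at (12,-6), heading south
minimal: 4 command(s), checked below 4.

arc(right, 2), straight(4), arc(right, 3), straight(4)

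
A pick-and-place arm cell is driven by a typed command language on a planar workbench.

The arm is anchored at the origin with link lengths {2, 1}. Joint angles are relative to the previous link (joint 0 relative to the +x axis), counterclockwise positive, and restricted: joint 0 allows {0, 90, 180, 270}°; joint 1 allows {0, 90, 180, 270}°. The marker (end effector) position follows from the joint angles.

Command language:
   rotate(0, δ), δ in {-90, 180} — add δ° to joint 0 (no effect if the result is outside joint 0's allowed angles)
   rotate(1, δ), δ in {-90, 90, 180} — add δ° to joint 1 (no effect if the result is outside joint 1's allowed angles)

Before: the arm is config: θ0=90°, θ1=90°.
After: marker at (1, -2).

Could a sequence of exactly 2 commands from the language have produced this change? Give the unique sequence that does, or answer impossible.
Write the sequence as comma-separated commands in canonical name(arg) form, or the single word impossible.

start: config: θ0=90°, θ1=90°
1. rotate(0, -90) → config: θ0=0°, θ1=90°
2. rotate(0, -90) → config: θ0=270°, θ1=90°
all 25 alternatives checked — unique.

rotate(0, -90), rotate(0, -90)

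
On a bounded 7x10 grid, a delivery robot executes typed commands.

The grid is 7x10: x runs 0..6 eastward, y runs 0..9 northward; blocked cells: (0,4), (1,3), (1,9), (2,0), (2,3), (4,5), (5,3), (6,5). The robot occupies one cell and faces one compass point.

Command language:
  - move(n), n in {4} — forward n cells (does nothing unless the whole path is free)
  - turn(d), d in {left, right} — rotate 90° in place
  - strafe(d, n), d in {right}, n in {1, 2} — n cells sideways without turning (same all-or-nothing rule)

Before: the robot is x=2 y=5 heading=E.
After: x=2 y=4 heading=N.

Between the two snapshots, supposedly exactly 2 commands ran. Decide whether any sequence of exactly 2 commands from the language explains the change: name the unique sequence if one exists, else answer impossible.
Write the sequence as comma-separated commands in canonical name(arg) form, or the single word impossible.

key: cell and facing (now N) both changed — the 2 commands mix motion and turning
from: x=2 y=5 heading=E
step 1 (strafe(right, 1)): x=2 y=4 heading=E
step 2 (turn(left)): x=2 y=4 heading=N
no other 2-command option fits: unique.

strafe(right, 1), turn(left)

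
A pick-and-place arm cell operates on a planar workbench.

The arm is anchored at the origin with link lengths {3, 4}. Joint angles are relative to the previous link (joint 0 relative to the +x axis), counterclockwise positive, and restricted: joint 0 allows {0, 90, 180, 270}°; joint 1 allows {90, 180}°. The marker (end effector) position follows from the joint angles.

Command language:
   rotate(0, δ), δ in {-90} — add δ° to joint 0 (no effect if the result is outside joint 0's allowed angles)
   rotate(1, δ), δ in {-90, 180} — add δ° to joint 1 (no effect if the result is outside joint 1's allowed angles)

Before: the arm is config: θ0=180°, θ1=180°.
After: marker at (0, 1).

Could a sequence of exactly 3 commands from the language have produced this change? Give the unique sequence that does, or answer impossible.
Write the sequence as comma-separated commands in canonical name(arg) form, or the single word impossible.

rotate(0, -90), rotate(0, -90), rotate(0, -90)

initial: config: θ0=180°, θ1=180°
[1] after rotate(0, -90): config: θ0=90°, θ1=180°
[2] after rotate(0, -90): config: θ0=0°, θ1=180°
[3] after rotate(0, -90): config: θ0=270°, θ1=180°
no other 3-command option fits: unique.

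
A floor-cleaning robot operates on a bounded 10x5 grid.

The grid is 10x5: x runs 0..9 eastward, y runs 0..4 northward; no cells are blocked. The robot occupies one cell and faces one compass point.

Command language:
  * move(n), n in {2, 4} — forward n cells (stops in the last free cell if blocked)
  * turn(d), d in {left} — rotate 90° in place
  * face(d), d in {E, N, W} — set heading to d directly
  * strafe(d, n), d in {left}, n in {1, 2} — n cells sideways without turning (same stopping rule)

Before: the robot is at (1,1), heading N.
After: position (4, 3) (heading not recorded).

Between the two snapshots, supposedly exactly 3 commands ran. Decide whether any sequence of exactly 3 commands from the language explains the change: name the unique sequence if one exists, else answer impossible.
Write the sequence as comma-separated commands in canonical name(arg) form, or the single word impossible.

impossible

all 512 sequences checked — none match.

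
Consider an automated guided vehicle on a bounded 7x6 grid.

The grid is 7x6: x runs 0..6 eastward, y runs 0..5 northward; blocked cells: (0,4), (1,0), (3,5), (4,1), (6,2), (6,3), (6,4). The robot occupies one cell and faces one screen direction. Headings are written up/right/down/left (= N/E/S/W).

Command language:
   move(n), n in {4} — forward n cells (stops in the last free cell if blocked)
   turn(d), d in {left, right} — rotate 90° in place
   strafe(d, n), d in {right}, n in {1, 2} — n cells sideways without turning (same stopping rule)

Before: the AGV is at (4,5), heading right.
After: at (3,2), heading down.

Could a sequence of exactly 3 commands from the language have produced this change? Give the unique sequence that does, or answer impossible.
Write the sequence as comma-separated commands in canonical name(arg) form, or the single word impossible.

turn(right), move(4), strafe(right, 1)

key: order matters: swapping turn(right) and strafe(right, 1) lands elsewhere
t0: at (4,5), heading right
step 1 (turn(right)): at (4,5), heading down
step 2 (move(4)): at (4,2), heading down
step 3 (strafe(right, 1)): at (3,2), heading down
all 125 alternatives checked — unique.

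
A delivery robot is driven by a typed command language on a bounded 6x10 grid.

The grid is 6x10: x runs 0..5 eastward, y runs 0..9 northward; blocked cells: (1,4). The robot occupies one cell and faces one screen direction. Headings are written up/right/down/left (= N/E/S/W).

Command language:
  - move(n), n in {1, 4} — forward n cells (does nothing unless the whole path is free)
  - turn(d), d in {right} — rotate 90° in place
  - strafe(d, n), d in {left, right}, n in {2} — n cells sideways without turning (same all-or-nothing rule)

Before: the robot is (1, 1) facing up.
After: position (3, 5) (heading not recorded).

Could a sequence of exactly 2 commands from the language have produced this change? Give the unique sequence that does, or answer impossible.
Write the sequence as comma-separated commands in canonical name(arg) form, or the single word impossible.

strafe(right, 2), move(4)

key: running move(4) before strafe(right, 2) would end elsewhere — order is forced
t0: (1, 1) facing up
t=1 strafe(right, 2) ⇒ (3, 1) facing up
t=2 move(4) ⇒ (3, 5) facing up
no other 2-command option fits: unique.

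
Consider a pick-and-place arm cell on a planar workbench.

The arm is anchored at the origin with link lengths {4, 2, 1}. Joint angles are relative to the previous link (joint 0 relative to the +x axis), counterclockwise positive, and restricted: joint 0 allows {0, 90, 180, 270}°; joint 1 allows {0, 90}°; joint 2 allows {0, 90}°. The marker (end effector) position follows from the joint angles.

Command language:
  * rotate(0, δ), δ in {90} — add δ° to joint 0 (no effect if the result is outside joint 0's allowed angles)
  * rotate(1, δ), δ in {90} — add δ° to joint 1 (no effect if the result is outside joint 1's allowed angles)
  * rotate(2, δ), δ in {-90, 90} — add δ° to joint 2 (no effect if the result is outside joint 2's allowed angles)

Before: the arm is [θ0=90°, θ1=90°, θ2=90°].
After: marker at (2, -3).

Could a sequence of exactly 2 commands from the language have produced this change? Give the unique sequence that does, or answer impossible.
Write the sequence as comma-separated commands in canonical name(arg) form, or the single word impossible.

from: [θ0=90°, θ1=90°, θ2=90°]
t=1 rotate(0, 90) ⇒ [θ0=180°, θ1=90°, θ2=90°]
t=2 rotate(0, 90) ⇒ [θ0=270°, θ1=90°, θ2=90°]
no rival 2-sequence matches.

rotate(0, 90), rotate(0, 90)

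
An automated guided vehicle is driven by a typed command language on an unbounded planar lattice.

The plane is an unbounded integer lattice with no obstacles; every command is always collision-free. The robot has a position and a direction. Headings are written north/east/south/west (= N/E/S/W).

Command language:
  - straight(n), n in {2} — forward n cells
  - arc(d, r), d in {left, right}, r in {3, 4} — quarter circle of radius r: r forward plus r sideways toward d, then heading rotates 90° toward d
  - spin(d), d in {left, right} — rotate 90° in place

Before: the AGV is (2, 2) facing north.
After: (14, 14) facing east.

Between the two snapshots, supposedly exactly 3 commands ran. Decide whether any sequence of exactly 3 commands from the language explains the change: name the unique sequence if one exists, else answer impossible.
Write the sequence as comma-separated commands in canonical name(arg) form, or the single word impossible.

arc(right, 4), arc(left, 4), arc(right, 4)

key: position moved to (14,14) AND the heading swung to E — translation plus rotation needed
initial: (2, 2) facing north
t=1 arc(right, 4) ⇒ (6, 6) facing east
t=2 arc(left, 4) ⇒ (10, 10) facing north
t=3 arc(right, 4) ⇒ (14, 14) facing east
no rival 3-sequence matches.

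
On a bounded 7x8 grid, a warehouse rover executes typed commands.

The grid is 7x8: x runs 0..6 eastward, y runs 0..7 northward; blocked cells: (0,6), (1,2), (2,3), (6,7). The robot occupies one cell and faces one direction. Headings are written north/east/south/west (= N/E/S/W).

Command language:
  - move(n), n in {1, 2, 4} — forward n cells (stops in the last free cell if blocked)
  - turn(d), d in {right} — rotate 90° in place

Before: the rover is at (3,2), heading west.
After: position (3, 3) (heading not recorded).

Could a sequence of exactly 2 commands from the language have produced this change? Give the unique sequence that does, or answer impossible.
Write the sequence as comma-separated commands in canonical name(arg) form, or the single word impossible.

key: order matters: swapping turn(right) and move(1) lands elsewhere
t0: at (3,2), heading west
t=1 turn(right) ⇒ at (3,2), heading north
t=2 move(1) ⇒ at (3,3), heading north
no other 2-command option fits: unique.

turn(right), move(1)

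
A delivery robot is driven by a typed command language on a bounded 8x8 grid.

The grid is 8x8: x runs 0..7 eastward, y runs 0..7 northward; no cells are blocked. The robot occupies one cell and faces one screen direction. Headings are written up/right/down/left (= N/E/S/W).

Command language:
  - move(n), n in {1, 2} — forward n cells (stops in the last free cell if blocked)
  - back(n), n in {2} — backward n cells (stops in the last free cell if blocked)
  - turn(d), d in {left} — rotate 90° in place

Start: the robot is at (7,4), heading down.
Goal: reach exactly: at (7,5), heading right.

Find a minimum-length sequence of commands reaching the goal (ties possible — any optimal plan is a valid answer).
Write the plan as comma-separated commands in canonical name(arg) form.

start: at (7,4), heading down
step 1 (move(1)): at (7,3), heading down
step 2 (back(2)): at (7,5), heading down
step 3 (turn(left)): at (7,5), heading right
shorter routes all fall short; 3 is best.

move(1), back(2), turn(left)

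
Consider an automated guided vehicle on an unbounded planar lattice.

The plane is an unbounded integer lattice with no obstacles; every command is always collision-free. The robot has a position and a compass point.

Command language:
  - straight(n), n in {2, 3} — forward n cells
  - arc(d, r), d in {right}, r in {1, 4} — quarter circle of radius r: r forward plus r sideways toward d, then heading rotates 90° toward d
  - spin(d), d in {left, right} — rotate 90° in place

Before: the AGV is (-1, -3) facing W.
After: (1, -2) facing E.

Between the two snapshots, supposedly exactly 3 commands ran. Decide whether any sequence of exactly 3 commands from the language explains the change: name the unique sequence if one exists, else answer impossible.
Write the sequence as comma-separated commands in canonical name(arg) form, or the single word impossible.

arc(right, 1), spin(right), straight(3)

key: running straight(3) before arc(right, 1) would end elsewhere — order is forced
t0: (-1, -3) facing W
1. arc(right, 1) → (-2, -2) facing N
2. spin(right) → (-2, -2) facing E
3. straight(3) → (1, -2) facing E
all 216 alternatives checked — unique.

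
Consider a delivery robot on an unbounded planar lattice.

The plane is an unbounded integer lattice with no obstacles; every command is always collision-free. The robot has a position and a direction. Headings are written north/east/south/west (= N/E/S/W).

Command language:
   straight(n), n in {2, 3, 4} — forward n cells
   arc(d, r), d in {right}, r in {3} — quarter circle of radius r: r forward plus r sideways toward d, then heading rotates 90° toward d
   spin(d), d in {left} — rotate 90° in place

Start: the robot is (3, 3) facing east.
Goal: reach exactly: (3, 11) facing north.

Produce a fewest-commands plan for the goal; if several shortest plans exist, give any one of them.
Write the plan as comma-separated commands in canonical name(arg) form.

from: (3, 3) facing east
t=1 spin(left) ⇒ (3, 3) facing north
t=2 straight(4) ⇒ (3, 7) facing north
t=3 straight(4) ⇒ (3, 11) facing north
no 2-step plan works, so 3 is optimal.

spin(left), straight(4), straight(4)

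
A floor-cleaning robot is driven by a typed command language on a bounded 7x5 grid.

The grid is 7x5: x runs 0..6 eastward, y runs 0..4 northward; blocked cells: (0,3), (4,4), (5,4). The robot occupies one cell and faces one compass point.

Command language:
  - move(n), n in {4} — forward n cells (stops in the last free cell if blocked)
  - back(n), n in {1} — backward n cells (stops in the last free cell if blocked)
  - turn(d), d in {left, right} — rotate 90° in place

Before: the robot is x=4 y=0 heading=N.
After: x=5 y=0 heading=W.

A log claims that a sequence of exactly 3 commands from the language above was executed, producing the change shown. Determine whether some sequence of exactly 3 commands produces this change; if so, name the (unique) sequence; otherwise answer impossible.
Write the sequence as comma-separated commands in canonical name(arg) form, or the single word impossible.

back(1), turn(left), back(1)

key: the first back(1) runs into the grid edge before its full distance
start: x=4 y=0 heading=N
1. back(1) → x=4 y=0 heading=N
2. turn(left) → x=4 y=0 heading=W
3. back(1) → x=5 y=0 heading=W
no rival 3-sequence matches.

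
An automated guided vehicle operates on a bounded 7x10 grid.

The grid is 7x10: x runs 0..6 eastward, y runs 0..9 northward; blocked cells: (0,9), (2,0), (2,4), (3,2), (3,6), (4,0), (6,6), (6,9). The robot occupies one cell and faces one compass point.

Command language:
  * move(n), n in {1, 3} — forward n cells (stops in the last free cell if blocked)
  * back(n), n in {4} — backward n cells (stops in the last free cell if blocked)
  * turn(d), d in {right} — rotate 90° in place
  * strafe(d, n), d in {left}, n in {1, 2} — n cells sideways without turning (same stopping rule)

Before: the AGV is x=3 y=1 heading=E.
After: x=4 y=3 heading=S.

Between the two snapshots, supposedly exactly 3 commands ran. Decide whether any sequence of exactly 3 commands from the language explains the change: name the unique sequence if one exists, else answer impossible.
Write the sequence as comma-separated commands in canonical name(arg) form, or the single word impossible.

move(1), strafe(left, 2), turn(right)

key: cell and facing (now S) both changed — the 3 commands mix motion and turning
t0: x=3 y=1 heading=E
t=1 move(1) ⇒ x=4 y=1 heading=E
t=2 strafe(left, 2) ⇒ x=4 y=3 heading=E
t=3 turn(right) ⇒ x=4 y=3 heading=S
all 216 alternatives checked — unique.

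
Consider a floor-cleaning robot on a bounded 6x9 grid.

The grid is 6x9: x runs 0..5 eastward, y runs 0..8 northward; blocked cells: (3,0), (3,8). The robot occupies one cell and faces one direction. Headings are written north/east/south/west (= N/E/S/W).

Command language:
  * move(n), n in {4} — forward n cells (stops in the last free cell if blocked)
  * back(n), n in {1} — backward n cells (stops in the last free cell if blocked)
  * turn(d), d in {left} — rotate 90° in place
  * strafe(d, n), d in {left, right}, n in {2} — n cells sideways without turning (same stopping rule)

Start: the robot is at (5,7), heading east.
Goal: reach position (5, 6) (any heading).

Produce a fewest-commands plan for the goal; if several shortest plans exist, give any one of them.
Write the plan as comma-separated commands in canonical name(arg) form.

initial: at (5,7), heading east
t=1 turn(left) ⇒ at (5,7), heading north
t=2 back(1) ⇒ at (5,6), heading north
nothing shorter than 2 reaches the goal.

turn(left), back(1)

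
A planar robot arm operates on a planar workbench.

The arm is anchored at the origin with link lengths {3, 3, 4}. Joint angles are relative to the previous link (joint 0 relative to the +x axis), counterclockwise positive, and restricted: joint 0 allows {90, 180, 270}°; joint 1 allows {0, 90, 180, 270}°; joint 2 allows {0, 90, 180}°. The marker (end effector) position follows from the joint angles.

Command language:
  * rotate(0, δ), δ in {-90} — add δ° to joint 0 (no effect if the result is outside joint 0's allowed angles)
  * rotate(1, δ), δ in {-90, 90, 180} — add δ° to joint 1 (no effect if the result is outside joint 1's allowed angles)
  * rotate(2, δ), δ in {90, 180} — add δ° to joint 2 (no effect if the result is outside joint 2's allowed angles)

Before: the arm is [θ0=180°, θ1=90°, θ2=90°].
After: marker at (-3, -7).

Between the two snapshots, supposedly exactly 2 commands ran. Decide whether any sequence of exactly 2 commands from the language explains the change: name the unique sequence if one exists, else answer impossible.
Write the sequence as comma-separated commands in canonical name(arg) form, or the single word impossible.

key: running rotate(2, 180) before rotate(2, 90) would end elsewhere — order is forced
start: [θ0=180°, θ1=90°, θ2=90°]
step 1 (rotate(2, 90)): [θ0=180°, θ1=90°, θ2=180°]
step 2 (rotate(2, 180)): [θ0=180°, θ1=90°, θ2=0°]
uniquely the one of 36 2-step routes that fits.

rotate(2, 90), rotate(2, 180)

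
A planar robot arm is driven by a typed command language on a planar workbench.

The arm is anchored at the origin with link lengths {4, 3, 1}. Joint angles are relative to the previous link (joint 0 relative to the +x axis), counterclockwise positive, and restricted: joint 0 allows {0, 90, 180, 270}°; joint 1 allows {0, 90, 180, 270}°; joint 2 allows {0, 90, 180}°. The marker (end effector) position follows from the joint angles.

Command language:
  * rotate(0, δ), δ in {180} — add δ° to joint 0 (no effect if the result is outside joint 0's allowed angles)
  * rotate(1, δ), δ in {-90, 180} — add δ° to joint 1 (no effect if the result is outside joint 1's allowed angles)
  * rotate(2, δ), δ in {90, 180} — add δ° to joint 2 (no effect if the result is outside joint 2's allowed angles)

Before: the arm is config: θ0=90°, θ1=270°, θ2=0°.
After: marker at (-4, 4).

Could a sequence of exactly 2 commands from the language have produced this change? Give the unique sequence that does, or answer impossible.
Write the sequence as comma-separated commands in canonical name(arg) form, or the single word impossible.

rotate(1, -90), rotate(1, -90)

t0: config: θ0=90°, θ1=270°, θ2=0°
t=1 rotate(1, -90) ⇒ config: θ0=90°, θ1=180°, θ2=0°
t=2 rotate(1, -90) ⇒ config: θ0=90°, θ1=90°, θ2=0°
no other 2-command option fits: unique.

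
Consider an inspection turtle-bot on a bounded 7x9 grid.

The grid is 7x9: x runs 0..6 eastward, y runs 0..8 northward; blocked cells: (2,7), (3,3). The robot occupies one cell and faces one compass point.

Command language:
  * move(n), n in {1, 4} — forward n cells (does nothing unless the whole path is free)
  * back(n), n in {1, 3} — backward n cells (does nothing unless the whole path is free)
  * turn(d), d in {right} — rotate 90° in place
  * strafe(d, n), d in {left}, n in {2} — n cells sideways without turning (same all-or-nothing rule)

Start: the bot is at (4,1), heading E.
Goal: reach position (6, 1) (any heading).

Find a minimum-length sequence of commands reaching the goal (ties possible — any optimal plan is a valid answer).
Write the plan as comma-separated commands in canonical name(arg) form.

move(1), move(1)

begin: at (4,1), heading E
step 1 (move(1)): at (5,1), heading E
step 2 (move(1)): at (6,1), heading E
nothing shorter than 2 reaches the goal.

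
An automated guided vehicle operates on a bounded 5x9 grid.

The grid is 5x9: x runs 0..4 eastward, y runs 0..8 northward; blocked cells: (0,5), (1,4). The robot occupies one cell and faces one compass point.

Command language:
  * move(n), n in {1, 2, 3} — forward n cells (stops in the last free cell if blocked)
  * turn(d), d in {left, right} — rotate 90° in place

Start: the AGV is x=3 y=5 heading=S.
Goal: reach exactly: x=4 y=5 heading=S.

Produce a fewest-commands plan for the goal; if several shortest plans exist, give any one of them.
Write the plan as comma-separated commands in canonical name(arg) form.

turn(left), move(1), turn(right)

t0: x=3 y=5 heading=S
step 1 (turn(left)): x=3 y=5 heading=E
step 2 (move(1)): x=4 y=5 heading=E
step 3 (turn(right)): x=4 y=5 heading=S
shorter routes all fall short; 3 is best.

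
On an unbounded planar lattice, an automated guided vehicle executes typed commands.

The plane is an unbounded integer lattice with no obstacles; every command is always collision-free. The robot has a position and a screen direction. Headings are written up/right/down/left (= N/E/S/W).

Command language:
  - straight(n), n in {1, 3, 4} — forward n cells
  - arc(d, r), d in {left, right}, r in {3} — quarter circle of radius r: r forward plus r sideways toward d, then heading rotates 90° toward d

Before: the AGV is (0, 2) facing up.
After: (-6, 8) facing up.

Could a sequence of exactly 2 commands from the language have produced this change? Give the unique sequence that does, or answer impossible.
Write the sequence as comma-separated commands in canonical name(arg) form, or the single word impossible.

arc(left, 3), arc(right, 3)

key: still facing N at the end — net rotation zero over 2 steps
from: (0, 2) facing up
[1] after arc(left, 3): (-3, 5) facing left
[2] after arc(right, 3): (-6, 8) facing up
uniquely the one of 25 2-step routes that fits.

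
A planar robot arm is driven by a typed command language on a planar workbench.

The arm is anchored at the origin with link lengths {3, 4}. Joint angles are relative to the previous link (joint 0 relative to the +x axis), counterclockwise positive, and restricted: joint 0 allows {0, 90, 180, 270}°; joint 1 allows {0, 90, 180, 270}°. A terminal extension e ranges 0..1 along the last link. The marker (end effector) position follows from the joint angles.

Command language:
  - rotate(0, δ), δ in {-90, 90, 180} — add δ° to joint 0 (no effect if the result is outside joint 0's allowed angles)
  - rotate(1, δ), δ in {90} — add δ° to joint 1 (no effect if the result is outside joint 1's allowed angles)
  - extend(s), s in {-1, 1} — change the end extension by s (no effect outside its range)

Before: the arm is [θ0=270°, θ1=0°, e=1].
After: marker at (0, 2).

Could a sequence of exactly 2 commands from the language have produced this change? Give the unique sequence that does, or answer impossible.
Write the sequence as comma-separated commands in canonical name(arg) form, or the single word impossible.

rotate(1, 90), rotate(1, 90)

initial: [θ0=270°, θ1=0°, e=1]
step 1 (rotate(1, 90)): [θ0=270°, θ1=90°, e=1]
step 2 (rotate(1, 90)): [θ0=270°, θ1=180°, e=1]
no rival 2-sequence matches.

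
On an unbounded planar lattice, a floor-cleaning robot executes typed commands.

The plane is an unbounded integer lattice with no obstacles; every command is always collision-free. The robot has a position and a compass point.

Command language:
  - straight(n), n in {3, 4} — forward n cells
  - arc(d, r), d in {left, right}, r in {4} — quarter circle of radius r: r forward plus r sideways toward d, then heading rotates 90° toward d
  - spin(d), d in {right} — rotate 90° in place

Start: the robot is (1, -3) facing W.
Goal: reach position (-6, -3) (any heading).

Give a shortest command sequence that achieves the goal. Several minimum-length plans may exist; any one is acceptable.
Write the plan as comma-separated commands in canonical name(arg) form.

straight(4), straight(3)

t0: (1, -3) facing W
[1] after straight(4): (-3, -3) facing W
[2] after straight(3): (-6, -3) facing W
shorter routes all fall short; 2 is best.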